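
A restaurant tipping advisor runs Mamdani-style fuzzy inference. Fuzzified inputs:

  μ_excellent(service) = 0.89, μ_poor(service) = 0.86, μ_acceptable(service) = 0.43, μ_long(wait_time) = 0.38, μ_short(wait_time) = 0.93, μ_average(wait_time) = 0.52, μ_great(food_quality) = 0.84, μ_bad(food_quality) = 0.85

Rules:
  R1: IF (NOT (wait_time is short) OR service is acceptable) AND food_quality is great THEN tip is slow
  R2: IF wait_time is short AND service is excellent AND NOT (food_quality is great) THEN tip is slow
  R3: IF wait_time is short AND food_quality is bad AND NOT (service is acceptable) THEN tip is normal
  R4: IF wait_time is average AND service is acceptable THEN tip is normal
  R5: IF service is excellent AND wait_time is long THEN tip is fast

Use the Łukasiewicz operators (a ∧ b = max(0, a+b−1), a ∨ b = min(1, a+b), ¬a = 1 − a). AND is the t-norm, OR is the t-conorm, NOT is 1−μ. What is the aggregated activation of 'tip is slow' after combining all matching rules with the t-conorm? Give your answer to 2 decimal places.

R1: (¬short=1−0.93=0.07 OR acceptable=0.43) = 0.50; AND[max(0, a+b−1)] with great=0.84 → w = 0.34
R2: short=0.93, excellent=0.89, ¬great=1−0.84=0.16; AND[max(0, a+b−1)] → w = 0.00
R3: short=0.93, bad=0.85, ¬acceptable=1−0.43=0.57; AND[max(0, a+b−1)] → w = 0.35
R4: average=0.52, acceptable=0.43; AND[max(0, a+b−1)] → w = 0.00
R5: excellent=0.89, long=0.38; AND[max(0, a+b−1)] → w = 0.27
Rules with consequent 'slow': {R1, R2} → strengths 0.34, 0.00
Aggregate via t-conorm [min(1, a+b)]: 0.34

0.34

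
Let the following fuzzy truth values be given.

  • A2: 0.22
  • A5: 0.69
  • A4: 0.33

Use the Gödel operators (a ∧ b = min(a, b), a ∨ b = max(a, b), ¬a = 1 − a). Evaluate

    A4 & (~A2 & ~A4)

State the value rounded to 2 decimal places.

0.33

~A2 = 1 − 0.22 = 0.78
~A4 = 1 − 0.33 = 0.67
~A2 & ~A4 = min(a, b) on (0.78, 0.67) = 0.67
A4 & (~A2 & ~A4) = min(a, b) on (0.33, 0.67) = 0.33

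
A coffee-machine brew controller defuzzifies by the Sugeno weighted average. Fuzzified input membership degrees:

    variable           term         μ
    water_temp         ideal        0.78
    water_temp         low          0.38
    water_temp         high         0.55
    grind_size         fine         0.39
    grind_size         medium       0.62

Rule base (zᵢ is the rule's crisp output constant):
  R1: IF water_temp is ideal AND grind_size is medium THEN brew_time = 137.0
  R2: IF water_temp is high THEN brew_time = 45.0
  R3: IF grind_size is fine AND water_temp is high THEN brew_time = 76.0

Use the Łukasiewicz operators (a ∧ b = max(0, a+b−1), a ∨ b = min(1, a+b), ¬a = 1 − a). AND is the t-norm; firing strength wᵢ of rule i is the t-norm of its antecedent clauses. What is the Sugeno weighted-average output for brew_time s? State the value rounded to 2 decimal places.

R1 (z=137.0): ideal=0.78, medium=0.62; AND[max(0, a+b−1)] → w = 0.40
R2 (z=45.0): high=0.55 → w = 0.55
R3 (z=76.0): fine=0.39, high=0.55; AND[max(0, a+b−1)] → w = 0.00
Weighted average = (0.40·137.0 + 0.55·45.0 + 0.00·76.0) / (0.40 + 0.55 + 0.00)
  = 79.5500 / 0.9500 = 83.74

83.74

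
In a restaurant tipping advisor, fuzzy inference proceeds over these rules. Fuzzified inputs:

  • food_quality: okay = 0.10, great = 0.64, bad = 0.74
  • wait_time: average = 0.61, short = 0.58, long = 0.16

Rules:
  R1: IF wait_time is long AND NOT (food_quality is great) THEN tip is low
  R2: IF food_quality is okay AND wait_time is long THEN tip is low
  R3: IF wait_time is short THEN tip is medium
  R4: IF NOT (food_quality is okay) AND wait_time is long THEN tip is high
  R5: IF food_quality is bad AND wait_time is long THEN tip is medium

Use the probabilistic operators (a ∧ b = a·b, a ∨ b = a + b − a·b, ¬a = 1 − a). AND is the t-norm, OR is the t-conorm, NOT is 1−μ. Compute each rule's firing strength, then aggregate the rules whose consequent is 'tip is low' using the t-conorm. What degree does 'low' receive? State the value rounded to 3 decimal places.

0.073

R1: long=0.16, ¬great=1−0.64=0.36; AND[a·b] → w = 0.0576
R2: okay=0.10, long=0.16; AND[a·b] → w = 0.0160
R3: short=0.58 → w = 0.5800
R4: ¬okay=1−0.10=0.90, long=0.16; AND[a·b] → w = 0.1440
R5: bad=0.74, long=0.16; AND[a·b] → w = 0.1184
Rules with consequent 'low': {R1, R2} → strengths 0.0576, 0.0160
Aggregate via t-conorm [a + b − a·b]: 0.0727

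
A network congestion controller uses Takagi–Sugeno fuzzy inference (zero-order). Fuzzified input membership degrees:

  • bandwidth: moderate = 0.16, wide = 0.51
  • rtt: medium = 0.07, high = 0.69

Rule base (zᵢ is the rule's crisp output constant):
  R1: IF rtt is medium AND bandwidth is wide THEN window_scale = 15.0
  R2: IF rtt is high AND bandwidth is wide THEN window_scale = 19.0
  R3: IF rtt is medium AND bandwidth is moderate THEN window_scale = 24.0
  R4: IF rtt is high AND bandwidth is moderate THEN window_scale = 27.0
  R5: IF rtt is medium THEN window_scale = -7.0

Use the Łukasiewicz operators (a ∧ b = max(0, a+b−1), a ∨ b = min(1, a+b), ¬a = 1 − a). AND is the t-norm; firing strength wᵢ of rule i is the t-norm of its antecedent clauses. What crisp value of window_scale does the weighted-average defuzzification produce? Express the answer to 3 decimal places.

12.259

R1 (z=15.0): medium=0.07, wide=0.51; AND[max(0, a+b−1)] → w = 0.00
R2 (z=19.0): high=0.69, wide=0.51; AND[max(0, a+b−1)] → w = 0.20
R3 (z=24.0): medium=0.07, moderate=0.16; AND[max(0, a+b−1)] → w = 0.00
R4 (z=27.0): high=0.69, moderate=0.16; AND[max(0, a+b−1)] → w = 0.00
R5 (z=-7.0): medium=0.07 → w = 0.07
Weighted average = (0.00·15.0 + 0.20·19.0 + 0.00·24.0 + 0.00·27.0 + 0.07·-7.0) / (0.00 + 0.20 + 0.00 + 0.00 + 0.07)
  = 3.3100 / 0.2700 = 12.259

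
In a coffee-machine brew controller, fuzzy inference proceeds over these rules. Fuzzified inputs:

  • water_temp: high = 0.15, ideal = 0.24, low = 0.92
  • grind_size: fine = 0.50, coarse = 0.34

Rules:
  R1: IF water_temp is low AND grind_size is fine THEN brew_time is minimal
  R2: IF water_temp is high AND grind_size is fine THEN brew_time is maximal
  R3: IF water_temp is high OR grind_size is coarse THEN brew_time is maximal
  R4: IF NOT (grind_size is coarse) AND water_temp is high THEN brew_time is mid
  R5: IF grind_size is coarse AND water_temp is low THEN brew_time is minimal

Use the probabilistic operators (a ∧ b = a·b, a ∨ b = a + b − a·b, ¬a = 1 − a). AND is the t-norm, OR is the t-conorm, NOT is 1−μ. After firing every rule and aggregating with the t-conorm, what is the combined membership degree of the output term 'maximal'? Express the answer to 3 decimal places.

R1: low=0.92, fine=0.50; AND[a·b] → w = 0.4600
R2: high=0.15, fine=0.50; AND[a·b] → w = 0.0750
R3: high=0.15, coarse=0.34; OR[a + b − a·b] → w = 0.4390
R4: ¬coarse=1−0.34=0.66, high=0.15; AND[a·b] → w = 0.0990
R5: coarse=0.34, low=0.92; AND[a·b] → w = 0.3128
Rules with consequent 'maximal': {R2, R3} → strengths 0.0750, 0.4390
Aggregate via t-conorm [a + b − a·b]: 0.4811

0.481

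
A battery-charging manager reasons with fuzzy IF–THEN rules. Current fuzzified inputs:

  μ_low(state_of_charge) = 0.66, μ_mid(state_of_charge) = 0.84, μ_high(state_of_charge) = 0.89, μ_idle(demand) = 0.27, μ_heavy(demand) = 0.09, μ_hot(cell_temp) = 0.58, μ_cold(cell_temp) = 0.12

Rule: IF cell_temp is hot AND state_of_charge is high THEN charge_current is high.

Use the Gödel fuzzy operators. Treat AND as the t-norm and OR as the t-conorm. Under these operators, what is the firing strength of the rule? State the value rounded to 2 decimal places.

firing strength: hot=0.58, high=0.89; AND[min(a, b)] → w = 0.58

0.58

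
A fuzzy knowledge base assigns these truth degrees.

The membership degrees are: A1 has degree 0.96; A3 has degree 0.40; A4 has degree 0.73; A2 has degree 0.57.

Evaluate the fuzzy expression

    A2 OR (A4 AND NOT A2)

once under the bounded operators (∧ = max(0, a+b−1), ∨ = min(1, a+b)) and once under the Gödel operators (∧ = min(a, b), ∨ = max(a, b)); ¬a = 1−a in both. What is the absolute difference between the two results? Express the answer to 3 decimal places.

0.160

Under bounded:
  NOT A2 = 1 − 0.57 = 0.43
  A4 AND NOT A2 = max(0, a+b−1) on (0.73, 0.43) = 0.16
  A2 OR (A4 AND NOT A2) = min(1, a+b) on (0.57, 0.16) = 0.73
  → value = 0.7300
Under Gödel:
  NOT A2 = 1 − 0.57 = 0.43
  A4 AND NOT A2 = min(a, b) on (0.73, 0.43) = 0.43
  A2 OR (A4 AND NOT A2) = max(a, b) on (0.57, 0.43) = 0.57
  → value = 0.5700
|0.7300 − 0.5700| = 0.160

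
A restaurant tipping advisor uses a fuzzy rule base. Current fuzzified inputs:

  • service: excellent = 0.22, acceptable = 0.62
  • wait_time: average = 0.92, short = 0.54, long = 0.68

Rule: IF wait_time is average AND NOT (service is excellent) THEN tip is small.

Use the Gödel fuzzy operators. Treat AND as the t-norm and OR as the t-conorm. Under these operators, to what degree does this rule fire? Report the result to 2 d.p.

firing strength: average=0.92, ¬excellent=1−0.22=0.78; AND[min(a, b)] → w = 0.78

0.78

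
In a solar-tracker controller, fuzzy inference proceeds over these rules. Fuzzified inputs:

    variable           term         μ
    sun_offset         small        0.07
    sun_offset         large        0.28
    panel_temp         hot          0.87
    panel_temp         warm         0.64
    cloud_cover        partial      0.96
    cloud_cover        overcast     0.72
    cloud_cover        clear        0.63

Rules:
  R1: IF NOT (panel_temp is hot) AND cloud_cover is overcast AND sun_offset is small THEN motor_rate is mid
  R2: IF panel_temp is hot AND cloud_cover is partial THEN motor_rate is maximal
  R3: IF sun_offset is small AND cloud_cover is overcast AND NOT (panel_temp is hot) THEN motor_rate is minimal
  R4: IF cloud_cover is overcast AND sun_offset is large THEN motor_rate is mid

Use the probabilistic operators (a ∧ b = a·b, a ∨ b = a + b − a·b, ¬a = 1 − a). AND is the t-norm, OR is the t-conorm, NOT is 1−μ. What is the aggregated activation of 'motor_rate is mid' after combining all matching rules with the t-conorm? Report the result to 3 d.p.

R1: ¬hot=1−0.87=0.13, overcast=0.72, small=0.07; AND[a·b] → w = 0.0066
R2: hot=0.87, partial=0.96; AND[a·b] → w = 0.8352
R3: small=0.07, overcast=0.72, ¬hot=1−0.87=0.13; AND[a·b] → w = 0.0066
R4: overcast=0.72, large=0.28; AND[a·b] → w = 0.2016
Rules with consequent 'mid': {R1, R4} → strengths 0.0066, 0.2016
Aggregate via t-conorm [a + b − a·b]: 0.2068

0.207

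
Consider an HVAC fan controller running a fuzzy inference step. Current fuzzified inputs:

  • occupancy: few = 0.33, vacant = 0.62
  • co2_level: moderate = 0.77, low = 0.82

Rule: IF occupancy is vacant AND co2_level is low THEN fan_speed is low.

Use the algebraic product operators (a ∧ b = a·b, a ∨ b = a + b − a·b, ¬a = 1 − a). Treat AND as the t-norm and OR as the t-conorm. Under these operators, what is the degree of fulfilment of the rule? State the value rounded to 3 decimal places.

0.508

firing strength: vacant=0.62, low=0.82; AND[a·b] → w = 0.5084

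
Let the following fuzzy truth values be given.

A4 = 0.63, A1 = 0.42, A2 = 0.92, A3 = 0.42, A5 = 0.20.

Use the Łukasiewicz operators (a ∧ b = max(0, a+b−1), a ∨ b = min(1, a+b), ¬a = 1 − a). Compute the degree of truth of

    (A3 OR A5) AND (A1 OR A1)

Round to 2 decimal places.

0.46

A3 OR A5 = min(1, a+b) on (0.42, 0.20) = 0.62
A1 OR A1 = min(1, a+b) on (0.42, 0.42) = 0.84
(A3 OR A5) AND (A1 OR A1) = max(0, a+b−1) on (0.62, 0.84) = 0.46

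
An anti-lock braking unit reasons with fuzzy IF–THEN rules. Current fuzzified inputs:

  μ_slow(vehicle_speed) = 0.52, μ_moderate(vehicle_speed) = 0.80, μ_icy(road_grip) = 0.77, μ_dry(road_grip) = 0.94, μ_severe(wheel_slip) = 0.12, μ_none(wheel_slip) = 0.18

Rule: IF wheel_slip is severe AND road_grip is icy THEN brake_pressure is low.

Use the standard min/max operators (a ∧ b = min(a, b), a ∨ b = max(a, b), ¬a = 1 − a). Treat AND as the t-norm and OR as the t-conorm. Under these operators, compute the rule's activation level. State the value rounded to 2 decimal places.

firing strength: severe=0.12, icy=0.77; AND[min(a, b)] → w = 0.12

0.12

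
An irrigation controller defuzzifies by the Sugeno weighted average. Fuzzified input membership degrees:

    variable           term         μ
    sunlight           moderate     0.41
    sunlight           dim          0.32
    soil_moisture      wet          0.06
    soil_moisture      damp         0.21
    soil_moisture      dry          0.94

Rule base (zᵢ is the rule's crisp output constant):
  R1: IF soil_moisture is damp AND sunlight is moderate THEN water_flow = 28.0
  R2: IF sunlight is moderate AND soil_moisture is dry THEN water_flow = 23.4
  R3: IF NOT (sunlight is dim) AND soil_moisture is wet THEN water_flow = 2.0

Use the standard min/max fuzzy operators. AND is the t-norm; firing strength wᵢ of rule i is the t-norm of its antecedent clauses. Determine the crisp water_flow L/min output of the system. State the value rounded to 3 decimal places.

R1 (z=28.0): damp=0.21, moderate=0.41; AND[min(a, b)] → w = 0.21
R2 (z=23.4): moderate=0.41, dry=0.94; AND[min(a, b)] → w = 0.41
R3 (z=2.0): ¬dim=1−0.32=0.68, wet=0.06; AND[min(a, b)] → w = 0.06
Weighted average = (0.21·28.0 + 0.41·23.4 + 0.06·2.0) / (0.21 + 0.41 + 0.06)
  = 15.5940 / 0.6800 = 22.932

22.932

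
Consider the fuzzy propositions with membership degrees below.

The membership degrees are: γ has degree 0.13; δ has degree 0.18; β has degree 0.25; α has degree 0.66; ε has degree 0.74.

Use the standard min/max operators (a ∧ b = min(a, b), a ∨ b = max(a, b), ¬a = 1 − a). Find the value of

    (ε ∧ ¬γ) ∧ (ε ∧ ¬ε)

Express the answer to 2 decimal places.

0.26

¬γ = 1 − 0.13 = 0.87
ε ∧ ¬γ = min(a, b) on (0.74, 0.87) = 0.74
¬ε = 1 − 0.74 = 0.26
ε ∧ ¬ε = min(a, b) on (0.74, 0.26) = 0.26
(ε ∧ ¬γ) ∧ (ε ∧ ¬ε) = min(a, b) on (0.74, 0.26) = 0.26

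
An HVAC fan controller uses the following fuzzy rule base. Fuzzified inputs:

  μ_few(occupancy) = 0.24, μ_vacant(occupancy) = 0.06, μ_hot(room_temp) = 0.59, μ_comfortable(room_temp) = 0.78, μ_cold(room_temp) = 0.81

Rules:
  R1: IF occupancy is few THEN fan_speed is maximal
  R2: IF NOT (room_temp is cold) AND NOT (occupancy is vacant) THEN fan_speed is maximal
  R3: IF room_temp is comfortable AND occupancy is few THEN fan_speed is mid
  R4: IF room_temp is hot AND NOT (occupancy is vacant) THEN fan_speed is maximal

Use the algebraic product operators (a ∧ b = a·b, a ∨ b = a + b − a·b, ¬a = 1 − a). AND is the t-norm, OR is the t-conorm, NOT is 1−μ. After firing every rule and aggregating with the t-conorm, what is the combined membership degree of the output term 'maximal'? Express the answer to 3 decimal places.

R1: few=0.24 → w = 0.2400
R2: ¬cold=1−0.81=0.19, ¬vacant=1−0.06=0.94; AND[a·b] → w = 0.1786
R3: comfortable=0.78, few=0.24; AND[a·b] → w = 0.1872
R4: hot=0.59, ¬vacant=1−0.06=0.94; AND[a·b] → w = 0.5546
Rules with consequent 'maximal': {R1, R2, R4} → strengths 0.2400, 0.1786, 0.5546
Aggregate via t-conorm [a + b − a·b]: 0.7220

0.722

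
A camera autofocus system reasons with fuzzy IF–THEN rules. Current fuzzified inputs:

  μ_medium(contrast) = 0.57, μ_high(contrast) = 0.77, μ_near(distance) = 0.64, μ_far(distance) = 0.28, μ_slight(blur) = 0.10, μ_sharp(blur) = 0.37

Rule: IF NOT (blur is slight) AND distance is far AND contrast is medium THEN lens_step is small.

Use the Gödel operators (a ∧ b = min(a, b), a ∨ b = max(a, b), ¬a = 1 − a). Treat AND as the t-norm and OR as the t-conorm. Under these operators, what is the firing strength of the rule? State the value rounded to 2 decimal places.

0.28

firing strength: ¬slight=1−0.10=0.90, far=0.28, medium=0.57; AND[min(a, b)] → w = 0.28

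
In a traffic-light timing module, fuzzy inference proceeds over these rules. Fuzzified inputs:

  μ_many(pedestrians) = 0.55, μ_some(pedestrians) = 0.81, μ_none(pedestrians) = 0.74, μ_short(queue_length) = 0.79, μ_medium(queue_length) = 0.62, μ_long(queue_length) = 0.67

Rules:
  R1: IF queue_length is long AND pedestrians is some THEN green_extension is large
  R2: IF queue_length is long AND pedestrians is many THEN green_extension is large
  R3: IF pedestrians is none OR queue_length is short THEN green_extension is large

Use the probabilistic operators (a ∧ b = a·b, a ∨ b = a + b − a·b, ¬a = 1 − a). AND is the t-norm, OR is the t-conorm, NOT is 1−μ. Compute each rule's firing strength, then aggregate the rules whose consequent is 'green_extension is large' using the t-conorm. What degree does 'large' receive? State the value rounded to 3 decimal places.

R1: long=0.67, some=0.81; AND[a·b] → w = 0.5427
R2: long=0.67, many=0.55; AND[a·b] → w = 0.3685
R3: none=0.74, short=0.79; OR[a + b − a·b] → w = 0.9454
Rules with consequent 'large': {R1, R2, R3} → strengths 0.5427, 0.3685, 0.9454
Aggregate via t-conorm [a + b − a·b]: 0.9842

0.984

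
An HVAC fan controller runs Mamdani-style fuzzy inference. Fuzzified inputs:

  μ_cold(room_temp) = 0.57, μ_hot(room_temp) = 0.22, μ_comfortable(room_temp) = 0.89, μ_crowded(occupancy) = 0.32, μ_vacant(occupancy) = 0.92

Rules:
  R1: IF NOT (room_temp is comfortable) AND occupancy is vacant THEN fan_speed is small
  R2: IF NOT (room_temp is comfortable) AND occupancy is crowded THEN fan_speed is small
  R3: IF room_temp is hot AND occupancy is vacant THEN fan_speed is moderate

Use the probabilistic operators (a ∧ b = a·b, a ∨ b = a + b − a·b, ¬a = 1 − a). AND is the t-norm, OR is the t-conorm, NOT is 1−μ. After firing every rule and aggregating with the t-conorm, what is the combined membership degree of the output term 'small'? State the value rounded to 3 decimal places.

R1: ¬comfortable=1−0.89=0.11, vacant=0.92; AND[a·b] → w = 0.1012
R2: ¬comfortable=1−0.89=0.11, crowded=0.32; AND[a·b] → w = 0.0352
R3: hot=0.22, vacant=0.92; AND[a·b] → w = 0.2024
Rules with consequent 'small': {R1, R2} → strengths 0.1012, 0.0352
Aggregate via t-conorm [a + b − a·b]: 0.1328

0.133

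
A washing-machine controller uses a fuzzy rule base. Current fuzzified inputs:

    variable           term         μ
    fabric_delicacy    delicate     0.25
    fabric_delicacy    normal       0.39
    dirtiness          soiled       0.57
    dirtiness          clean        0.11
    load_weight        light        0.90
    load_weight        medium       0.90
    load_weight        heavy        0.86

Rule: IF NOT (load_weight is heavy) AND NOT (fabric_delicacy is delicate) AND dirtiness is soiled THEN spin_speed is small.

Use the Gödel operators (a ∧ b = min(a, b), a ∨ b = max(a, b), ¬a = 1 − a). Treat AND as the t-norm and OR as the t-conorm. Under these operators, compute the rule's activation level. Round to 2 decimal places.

0.14

firing strength: ¬heavy=1−0.86=0.14, ¬delicate=1−0.25=0.75, soiled=0.57; AND[min(a, b)] → w = 0.14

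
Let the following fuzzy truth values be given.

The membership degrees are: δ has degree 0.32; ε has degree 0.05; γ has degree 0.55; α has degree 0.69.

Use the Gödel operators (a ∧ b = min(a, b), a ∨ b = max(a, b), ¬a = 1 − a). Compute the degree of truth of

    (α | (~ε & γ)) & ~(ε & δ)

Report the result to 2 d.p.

0.69

~ε = 1 − 0.05 = 0.95
~ε & γ = min(a, b) on (0.95, 0.55) = 0.55
α | (~ε & γ) = max(a, b) on (0.69, 0.55) = 0.69
ε & δ = min(a, b) on (0.05, 0.32) = 0.05
~(ε & δ) = 1 − 0.05 = 0.95
(α | (~ε & γ)) & ~(ε & δ) = min(a, b) on (0.69, 0.95) = 0.69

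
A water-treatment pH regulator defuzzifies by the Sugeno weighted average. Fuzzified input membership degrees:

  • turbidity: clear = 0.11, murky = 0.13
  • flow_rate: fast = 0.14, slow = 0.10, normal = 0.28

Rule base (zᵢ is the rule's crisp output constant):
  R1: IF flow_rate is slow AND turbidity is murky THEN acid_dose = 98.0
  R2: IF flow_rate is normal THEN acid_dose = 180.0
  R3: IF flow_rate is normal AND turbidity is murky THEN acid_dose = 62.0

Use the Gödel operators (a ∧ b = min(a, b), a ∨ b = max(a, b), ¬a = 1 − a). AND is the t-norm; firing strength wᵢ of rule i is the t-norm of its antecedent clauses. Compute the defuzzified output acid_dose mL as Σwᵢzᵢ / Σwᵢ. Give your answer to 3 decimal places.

133.843

R1 (z=98.0): slow=0.10, murky=0.13; AND[min(a, b)] → w = 0.10
R2 (z=180.0): normal=0.28 → w = 0.28
R3 (z=62.0): normal=0.28, murky=0.13; AND[min(a, b)] → w = 0.13
Weighted average = (0.10·98.0 + 0.28·180.0 + 0.13·62.0) / (0.10 + 0.28 + 0.13)
  = 68.2600 / 0.5100 = 133.843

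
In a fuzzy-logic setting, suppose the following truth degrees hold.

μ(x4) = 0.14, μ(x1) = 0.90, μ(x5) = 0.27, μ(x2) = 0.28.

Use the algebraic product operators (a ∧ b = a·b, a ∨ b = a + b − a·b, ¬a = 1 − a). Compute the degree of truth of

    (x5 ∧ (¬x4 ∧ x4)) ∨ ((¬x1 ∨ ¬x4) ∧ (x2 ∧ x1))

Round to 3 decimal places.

¬x4 = 1 − 0.1400 = 0.8600
¬x4 ∧ x4 = a·b on (0.8600, 0.1400) = 0.1204
x5 ∧ (¬x4 ∧ x4) = a·b on (0.2700, 0.1204) = 0.0325
¬x1 = 1 − 0.9000 = 0.1000
¬x4 = 1 − 0.1400 = 0.8600
¬x1 ∨ ¬x4 = a + b − a·b on (0.1000, 0.8600) = 0.8740
x2 ∧ x1 = a·b on (0.2800, 0.9000) = 0.2520
(¬x1 ∨ ¬x4) ∧ (x2 ∧ x1) = a·b on (0.8740, 0.2520) = 0.2202
(x5 ∧ (¬x4 ∧ x4)) ∨ ((¬x1 ∨ ¬x4) ∧ (x2 ∧ x1)) = a + b − a·b on (0.0325, 0.2202) = 0.2456

0.246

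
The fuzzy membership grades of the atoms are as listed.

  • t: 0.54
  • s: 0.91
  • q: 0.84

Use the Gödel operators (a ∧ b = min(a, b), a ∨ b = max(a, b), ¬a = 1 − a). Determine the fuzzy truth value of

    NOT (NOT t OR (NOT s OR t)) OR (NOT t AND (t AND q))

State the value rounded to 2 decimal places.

NOT t = 1 − 0.54 = 0.46
NOT s = 1 − 0.91 = 0.09
NOT s OR t = max(a, b) on (0.09, 0.54) = 0.54
NOT t OR (NOT s OR t) = max(a, b) on (0.46, 0.54) = 0.54
NOT (NOT t OR (NOT s OR t)) = 1 − 0.54 = 0.46
NOT t = 1 − 0.54 = 0.46
t AND q = min(a, b) on (0.54, 0.84) = 0.54
NOT t AND (t AND q) = min(a, b) on (0.46, 0.54) = 0.46
NOT (NOT t OR (NOT s OR t)) OR (NOT t AND (t AND q)) = max(a, b) on (0.46, 0.46) = 0.46

0.46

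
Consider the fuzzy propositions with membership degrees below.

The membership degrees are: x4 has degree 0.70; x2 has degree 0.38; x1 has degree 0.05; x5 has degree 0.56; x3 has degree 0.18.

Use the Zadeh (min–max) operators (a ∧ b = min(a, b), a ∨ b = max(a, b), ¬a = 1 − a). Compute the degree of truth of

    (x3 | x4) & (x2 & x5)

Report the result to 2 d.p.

x3 | x4 = max(a, b) on (0.18, 0.70) = 0.70
x2 & x5 = min(a, b) on (0.38, 0.56) = 0.38
(x3 | x4) & (x2 & x5) = min(a, b) on (0.70, 0.38) = 0.38

0.38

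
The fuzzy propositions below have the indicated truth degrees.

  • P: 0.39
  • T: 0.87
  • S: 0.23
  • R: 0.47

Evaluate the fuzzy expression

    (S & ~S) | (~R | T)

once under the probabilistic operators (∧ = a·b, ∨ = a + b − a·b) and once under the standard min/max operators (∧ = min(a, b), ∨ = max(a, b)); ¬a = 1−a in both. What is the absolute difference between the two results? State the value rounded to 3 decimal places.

Under probabilistic:
  ~S = 1 − 0.2300 = 0.7700
  S & ~S = a·b on (0.2300, 0.7700) = 0.1771
  ~R = 1 − 0.4700 = 0.5300
  ~R | T = a + b − a·b on (0.5300, 0.8700) = 0.9389
  (S & ~S) | (~R | T) = a + b − a·b on (0.1771, 0.9389) = 0.9497
  → value = 0.9497
Under standard min/max:
  ~S = 1 − 0.23 = 0.77
  S & ~S = min(a, b) on (0.23, 0.77) = 0.23
  ~R = 1 − 0.47 = 0.53
  ~R | T = max(a, b) on (0.53, 0.87) = 0.87
  (S & ~S) | (~R | T) = max(a, b) on (0.23, 0.87) = 0.87
  → value = 0.8700
|0.9497 − 0.8700| = 0.080

0.080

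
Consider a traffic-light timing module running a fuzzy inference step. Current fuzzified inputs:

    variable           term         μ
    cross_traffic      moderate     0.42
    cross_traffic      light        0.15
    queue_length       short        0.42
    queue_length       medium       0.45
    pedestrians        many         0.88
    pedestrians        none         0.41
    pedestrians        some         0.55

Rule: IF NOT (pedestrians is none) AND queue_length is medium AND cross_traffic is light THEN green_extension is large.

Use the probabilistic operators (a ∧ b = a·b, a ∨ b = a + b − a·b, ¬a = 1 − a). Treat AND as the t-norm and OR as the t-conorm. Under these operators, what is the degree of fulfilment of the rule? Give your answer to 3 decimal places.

0.040

firing strength: ¬none=1−0.41=0.59, medium=0.45, light=0.15; AND[a·b] → w = 0.0398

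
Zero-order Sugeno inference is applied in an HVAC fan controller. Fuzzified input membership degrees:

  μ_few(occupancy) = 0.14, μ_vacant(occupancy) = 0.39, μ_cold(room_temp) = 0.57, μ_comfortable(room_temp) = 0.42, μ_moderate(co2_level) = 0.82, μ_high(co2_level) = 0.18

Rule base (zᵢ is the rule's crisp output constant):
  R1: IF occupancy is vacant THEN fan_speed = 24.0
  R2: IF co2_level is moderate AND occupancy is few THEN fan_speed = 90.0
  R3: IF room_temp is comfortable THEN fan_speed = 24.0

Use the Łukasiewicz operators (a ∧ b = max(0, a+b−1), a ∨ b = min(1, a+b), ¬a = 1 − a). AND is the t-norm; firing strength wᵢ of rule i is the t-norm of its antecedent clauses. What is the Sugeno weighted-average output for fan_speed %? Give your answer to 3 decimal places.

24.000

R1 (z=24.0): vacant=0.39 → w = 0.39
R2 (z=90.0): moderate=0.82, few=0.14; AND[max(0, a+b−1)] → w = 0.00
R3 (z=24.0): comfortable=0.42 → w = 0.42
Weighted average = (0.39·24.0 + 0.00·90.0 + 0.42·24.0) / (0.39 + 0.00 + 0.42)
  = 19.4400 / 0.8100 = 24.000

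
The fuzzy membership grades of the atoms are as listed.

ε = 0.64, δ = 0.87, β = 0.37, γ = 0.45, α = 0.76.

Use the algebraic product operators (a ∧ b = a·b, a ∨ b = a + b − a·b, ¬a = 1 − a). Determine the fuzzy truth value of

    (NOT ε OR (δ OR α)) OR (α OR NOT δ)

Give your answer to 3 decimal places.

0.996

NOT ε = 1 − 0.6400 = 0.3600
δ OR α = a + b − a·b on (0.8700, 0.7600) = 0.9688
NOT ε OR (δ OR α) = a + b − a·b on (0.3600, 0.9688) = 0.9800
NOT δ = 1 − 0.8700 = 0.1300
α OR NOT δ = a + b − a·b on (0.7600, 0.1300) = 0.7912
(NOT ε OR (δ OR α)) OR (α OR NOT δ) = a + b − a·b on (0.9800, 0.7912) = 0.9958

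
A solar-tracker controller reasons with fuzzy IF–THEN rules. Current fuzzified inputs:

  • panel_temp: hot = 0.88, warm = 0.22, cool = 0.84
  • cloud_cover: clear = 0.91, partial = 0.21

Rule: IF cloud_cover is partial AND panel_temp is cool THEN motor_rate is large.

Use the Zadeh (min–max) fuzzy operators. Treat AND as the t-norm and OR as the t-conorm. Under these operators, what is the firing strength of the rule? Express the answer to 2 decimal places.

firing strength: partial=0.21, cool=0.84; AND[min(a, b)] → w = 0.21

0.21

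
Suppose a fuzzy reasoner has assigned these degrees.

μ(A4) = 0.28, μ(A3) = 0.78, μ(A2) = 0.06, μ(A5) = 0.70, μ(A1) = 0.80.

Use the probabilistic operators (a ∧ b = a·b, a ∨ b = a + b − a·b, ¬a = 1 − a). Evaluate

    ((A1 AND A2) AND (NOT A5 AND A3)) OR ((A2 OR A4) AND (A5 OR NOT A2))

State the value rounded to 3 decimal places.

A1 AND A2 = a·b on (0.8000, 0.0600) = 0.0480
NOT A5 = 1 − 0.7000 = 0.3000
NOT A5 AND A3 = a·b on (0.3000, 0.7800) = 0.2340
(A1 AND A2) AND (NOT A5 AND A3) = a·b on (0.0480, 0.2340) = 0.0112
A2 OR A4 = a + b − a·b on (0.0600, 0.2800) = 0.3232
NOT A2 = 1 − 0.0600 = 0.9400
A5 OR NOT A2 = a + b − a·b on (0.7000, 0.9400) = 0.9820
(A2 OR A4) AND (A5 OR NOT A2) = a·b on (0.3232, 0.9820) = 0.3174
((A1 AND A2) AND (NOT A5 AND A3)) OR ((A2 OR A4) AND (A5 OR NOT A2)) = a + b − a·b on (0.0112, 0.3174) = 0.3250

0.325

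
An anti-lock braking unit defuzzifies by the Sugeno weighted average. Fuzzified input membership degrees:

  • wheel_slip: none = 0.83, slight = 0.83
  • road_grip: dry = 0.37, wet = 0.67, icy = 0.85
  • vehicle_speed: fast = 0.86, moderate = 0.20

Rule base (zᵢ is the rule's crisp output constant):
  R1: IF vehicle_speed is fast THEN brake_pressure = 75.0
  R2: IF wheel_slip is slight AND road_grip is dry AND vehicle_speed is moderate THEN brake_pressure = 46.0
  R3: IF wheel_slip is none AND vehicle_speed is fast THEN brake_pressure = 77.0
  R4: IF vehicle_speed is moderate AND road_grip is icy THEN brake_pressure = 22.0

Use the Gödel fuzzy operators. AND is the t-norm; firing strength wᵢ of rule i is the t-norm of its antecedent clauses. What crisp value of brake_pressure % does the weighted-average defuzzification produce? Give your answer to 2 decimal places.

R1 (z=75.0): fast=0.86 → w = 0.86
R2 (z=46.0): slight=0.83, dry=0.37, moderate=0.20; AND[min(a, b)] → w = 0.20
R3 (z=77.0): none=0.83, fast=0.86; AND[min(a, b)] → w = 0.83
R4 (z=22.0): moderate=0.20, icy=0.85; AND[min(a, b)] → w = 0.20
Weighted average = (0.86·75.0 + 0.20·46.0 + 0.83·77.0 + 0.20·22.0) / (0.86 + 0.20 + 0.83 + 0.20)
  = 142.0100 / 2.0900 = 67.95

67.95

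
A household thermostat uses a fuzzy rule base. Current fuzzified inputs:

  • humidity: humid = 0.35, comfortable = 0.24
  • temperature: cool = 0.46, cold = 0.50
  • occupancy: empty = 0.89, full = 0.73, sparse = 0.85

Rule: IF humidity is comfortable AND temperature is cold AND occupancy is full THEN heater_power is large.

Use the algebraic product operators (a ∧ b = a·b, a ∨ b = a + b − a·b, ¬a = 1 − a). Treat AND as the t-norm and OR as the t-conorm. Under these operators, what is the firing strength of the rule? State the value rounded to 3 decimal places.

0.088

firing strength: comfortable=0.24, cold=0.50, full=0.73; AND[a·b] → w = 0.0876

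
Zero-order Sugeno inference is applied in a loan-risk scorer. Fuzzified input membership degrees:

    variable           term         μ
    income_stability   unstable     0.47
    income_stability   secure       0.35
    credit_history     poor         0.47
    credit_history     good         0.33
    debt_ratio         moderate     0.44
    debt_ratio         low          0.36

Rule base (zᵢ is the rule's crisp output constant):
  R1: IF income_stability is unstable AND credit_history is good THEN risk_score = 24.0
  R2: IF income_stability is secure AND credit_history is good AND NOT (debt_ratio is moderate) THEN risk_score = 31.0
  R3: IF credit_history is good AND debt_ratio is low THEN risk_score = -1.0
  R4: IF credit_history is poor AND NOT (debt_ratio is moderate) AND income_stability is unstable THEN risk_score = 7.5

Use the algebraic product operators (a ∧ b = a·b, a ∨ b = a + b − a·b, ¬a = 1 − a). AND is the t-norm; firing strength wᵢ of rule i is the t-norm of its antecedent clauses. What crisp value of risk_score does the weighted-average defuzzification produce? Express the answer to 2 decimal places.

R1 (z=24.0): unstable=0.47, good=0.33; AND[a·b] → w = 0.1551
R2 (z=31.0): secure=0.35, good=0.33, ¬moderate=1−0.44=0.56; AND[a·b] → w = 0.0647
R3 (z=-1.0): good=0.33, low=0.36; AND[a·b] → w = 0.1188
R4 (z=7.5): poor=0.47, ¬moderate=1−0.44=0.56, unstable=0.47; AND[a·b] → w = 0.1237
Weighted average = (0.1551·24.0 + 0.0647·31.0 + 0.1188·-1.0 + 0.1237·7.5) / (0.1551 + 0.0647 + 0.1188 + 0.1237)
  = 6.5365 / 0.4623 = 14.14

14.14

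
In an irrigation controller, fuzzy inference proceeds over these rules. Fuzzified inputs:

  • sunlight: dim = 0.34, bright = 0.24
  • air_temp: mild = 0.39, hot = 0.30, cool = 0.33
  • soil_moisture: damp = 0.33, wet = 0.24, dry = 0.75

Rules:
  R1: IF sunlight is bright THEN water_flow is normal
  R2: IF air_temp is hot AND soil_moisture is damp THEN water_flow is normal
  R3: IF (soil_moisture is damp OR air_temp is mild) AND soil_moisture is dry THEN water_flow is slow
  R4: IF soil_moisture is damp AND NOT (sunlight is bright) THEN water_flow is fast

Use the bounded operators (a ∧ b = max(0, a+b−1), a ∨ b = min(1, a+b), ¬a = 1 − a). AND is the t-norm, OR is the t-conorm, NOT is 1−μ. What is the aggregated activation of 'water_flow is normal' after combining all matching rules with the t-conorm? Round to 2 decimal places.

R1: bright=0.24 → w = 0.24
R2: hot=0.30, damp=0.33; AND[max(0, a+b−1)] → w = 0.00
R3: (damp=0.33 OR mild=0.39) = 0.72; AND[max(0, a+b−1)] with dry=0.75 → w = 0.47
R4: damp=0.33, ¬bright=1−0.24=0.76; AND[max(0, a+b−1)] → w = 0.09
Rules with consequent 'normal': {R1, R2} → strengths 0.24, 0.00
Aggregate via t-conorm [min(1, a+b)]: 0.24

0.24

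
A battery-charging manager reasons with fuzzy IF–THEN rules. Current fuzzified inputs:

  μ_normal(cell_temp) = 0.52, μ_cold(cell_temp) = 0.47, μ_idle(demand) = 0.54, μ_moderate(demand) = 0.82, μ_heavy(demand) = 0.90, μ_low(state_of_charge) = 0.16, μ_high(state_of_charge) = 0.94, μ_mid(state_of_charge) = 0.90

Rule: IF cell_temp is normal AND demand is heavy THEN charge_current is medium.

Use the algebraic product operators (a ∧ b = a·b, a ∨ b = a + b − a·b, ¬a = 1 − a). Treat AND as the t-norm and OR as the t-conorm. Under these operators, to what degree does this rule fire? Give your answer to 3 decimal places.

0.468

firing strength: normal=0.52, heavy=0.90; AND[a·b] → w = 0.4680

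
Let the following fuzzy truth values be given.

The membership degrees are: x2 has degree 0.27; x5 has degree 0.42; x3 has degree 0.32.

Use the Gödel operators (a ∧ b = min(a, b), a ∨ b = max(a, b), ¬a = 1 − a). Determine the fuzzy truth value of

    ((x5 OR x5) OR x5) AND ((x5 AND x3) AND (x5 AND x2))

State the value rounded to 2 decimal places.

x5 OR x5 = max(a, b) on (0.42, 0.42) = 0.42
(x5 OR x5) OR x5 = max(a, b) on (0.42, 0.42) = 0.42
x5 AND x3 = min(a, b) on (0.42, 0.32) = 0.32
x5 AND x2 = min(a, b) on (0.42, 0.27) = 0.27
(x5 AND x3) AND (x5 AND x2) = min(a, b) on (0.32, 0.27) = 0.27
((x5 OR x5) OR x5) AND ((x5 AND x3) AND (x5 AND x2)) = min(a, b) on (0.42, 0.27) = 0.27

0.27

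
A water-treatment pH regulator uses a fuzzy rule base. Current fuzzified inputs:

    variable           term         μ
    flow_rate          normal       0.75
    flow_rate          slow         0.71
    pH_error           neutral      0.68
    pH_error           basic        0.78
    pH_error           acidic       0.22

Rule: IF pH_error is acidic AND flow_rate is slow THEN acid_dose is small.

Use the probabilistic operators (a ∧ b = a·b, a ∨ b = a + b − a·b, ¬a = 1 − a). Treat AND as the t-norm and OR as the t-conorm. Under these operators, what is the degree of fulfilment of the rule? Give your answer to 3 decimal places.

0.156

firing strength: acidic=0.22, slow=0.71; AND[a·b] → w = 0.1562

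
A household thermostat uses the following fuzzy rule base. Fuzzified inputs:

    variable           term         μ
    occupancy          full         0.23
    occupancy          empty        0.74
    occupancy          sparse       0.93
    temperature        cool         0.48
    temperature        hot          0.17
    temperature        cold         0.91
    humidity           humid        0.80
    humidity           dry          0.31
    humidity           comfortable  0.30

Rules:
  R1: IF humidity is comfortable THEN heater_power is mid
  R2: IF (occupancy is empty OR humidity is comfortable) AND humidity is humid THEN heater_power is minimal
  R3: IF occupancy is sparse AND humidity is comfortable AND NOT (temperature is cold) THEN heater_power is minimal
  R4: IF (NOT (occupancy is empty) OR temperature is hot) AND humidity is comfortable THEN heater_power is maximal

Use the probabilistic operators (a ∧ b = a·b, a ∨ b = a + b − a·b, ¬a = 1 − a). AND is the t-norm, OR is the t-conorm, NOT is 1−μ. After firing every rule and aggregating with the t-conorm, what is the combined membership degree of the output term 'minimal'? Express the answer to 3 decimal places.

R1: comfortable=0.30 → w = 0.3000
R2: (empty=0.74 OR comfortable=0.30) = 0.8180; AND[a·b] with humid=0.80 → w = 0.6544
R3: sparse=0.93, comfortable=0.30, ¬cold=1−0.91=0.09; AND[a·b] → w = 0.0251
R4: (¬empty=1−0.74=0.26 OR hot=0.17) = 0.3858; AND[a·b] with comfortable=0.30 → w = 0.1157
Rules with consequent 'minimal': {R2, R3} → strengths 0.6544, 0.0251
Aggregate via t-conorm [a + b − a·b]: 0.6631

0.663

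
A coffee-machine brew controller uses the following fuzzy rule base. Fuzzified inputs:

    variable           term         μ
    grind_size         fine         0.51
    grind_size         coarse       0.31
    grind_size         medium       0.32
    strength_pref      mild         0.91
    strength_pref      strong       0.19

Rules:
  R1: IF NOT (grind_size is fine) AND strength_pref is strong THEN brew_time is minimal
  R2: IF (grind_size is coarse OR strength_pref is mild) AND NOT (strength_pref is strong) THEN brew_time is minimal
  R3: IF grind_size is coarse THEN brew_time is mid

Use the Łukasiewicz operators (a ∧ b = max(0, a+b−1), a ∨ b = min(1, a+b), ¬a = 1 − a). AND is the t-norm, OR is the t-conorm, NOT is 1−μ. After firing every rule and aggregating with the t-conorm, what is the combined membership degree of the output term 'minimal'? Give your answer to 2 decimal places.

0.81

R1: ¬fine=1−0.51=0.49, strong=0.19; AND[max(0, a+b−1)] → w = 0.00
R2: (coarse=0.31 OR mild=0.91) = 1.00; AND[max(0, a+b−1)] with ¬strong=1−0.19=0.81 → w = 0.81
R3: coarse=0.31 → w = 0.31
Rules with consequent 'minimal': {R1, R2} → strengths 0.00, 0.81
Aggregate via t-conorm [min(1, a+b)]: 0.81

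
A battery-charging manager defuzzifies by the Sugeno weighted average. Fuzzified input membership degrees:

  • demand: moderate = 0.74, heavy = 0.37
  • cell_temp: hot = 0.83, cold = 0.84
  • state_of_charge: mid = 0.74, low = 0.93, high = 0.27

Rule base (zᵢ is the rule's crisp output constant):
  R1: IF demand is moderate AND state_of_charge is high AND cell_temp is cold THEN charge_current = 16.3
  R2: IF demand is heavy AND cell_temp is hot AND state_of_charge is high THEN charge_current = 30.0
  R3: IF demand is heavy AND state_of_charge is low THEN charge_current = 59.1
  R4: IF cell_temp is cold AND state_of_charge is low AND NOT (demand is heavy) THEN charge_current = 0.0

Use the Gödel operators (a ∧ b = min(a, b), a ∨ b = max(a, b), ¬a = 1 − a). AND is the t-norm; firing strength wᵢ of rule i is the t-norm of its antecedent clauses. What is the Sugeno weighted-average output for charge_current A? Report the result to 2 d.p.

22.32

R1 (z=16.3): moderate=0.74, high=0.27, cold=0.84; AND[min(a, b)] → w = 0.27
R2 (z=30.0): heavy=0.37, hot=0.83, high=0.27; AND[min(a, b)] → w = 0.27
R3 (z=59.1): heavy=0.37, low=0.93; AND[min(a, b)] → w = 0.37
R4 (z=0.0): cold=0.84, low=0.93, ¬heavy=1−0.37=0.63; AND[min(a, b)] → w = 0.63
Weighted average = (0.27·16.3 + 0.27·30.0 + 0.37·59.1 + 0.63·0.0) / (0.27 + 0.27 + 0.37 + 0.63)
  = 34.3680 / 1.5400 = 22.32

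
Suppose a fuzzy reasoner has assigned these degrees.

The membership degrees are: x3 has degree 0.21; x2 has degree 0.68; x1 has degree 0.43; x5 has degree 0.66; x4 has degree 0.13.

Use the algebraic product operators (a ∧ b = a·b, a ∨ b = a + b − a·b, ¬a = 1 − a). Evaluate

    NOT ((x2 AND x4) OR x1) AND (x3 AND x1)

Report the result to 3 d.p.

0.047

x2 AND x4 = a·b on (0.6800, 0.1300) = 0.0884
(x2 AND x4) OR x1 = a + b − a·b on (0.0884, 0.4300) = 0.4804
NOT ((x2 AND x4) OR x1) = 1 − 0.4804 = 0.5196
x3 AND x1 = a·b on (0.2100, 0.4300) = 0.0903
NOT ((x2 AND x4) OR x1) AND (x3 AND x1) = a·b on (0.5196, 0.0903) = 0.0469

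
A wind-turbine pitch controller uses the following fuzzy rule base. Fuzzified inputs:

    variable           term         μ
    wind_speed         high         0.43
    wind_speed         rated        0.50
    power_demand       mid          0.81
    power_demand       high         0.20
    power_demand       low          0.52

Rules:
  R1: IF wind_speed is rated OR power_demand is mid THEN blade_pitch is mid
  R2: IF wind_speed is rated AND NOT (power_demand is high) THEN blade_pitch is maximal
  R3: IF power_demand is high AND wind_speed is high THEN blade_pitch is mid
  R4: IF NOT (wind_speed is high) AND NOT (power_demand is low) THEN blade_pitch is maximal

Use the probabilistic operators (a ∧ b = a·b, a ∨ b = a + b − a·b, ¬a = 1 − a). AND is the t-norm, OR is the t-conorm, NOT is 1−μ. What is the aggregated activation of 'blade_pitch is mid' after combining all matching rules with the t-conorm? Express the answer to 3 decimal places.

R1: rated=0.50, mid=0.81; OR[a + b − a·b] → w = 0.9050
R2: rated=0.50, ¬high=1−0.20=0.80; AND[a·b] → w = 0.4000
R3: high=0.20, high=0.43; AND[a·b] → w = 0.0860
R4: ¬high=1−0.43=0.57, ¬low=1−0.52=0.48; AND[a·b] → w = 0.2736
Rules with consequent 'mid': {R1, R3} → strengths 0.9050, 0.0860
Aggregate via t-conorm [a + b − a·b]: 0.9132

0.913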